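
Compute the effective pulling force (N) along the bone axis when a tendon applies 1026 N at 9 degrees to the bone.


F_eff = F_tendon * cos(theta)
theta = 9 deg = 0.1571 rad
cos(theta) = 0.9877
F_eff = 1026 * 0.9877
F_eff = 1013.3682


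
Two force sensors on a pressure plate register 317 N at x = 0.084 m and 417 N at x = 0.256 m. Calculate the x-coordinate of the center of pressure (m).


COP_x = (F1*x1 + F2*x2) / (F1 + F2)
COP_x = (317*0.084 + 417*0.256) / (317 + 417)
Numerator = 133.3800
Denominator = 734
COP_x = 0.1817


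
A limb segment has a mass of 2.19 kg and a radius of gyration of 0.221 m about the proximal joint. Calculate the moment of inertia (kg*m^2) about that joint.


I = m * k^2
I = 2.19 * 0.221^2
k^2 = 0.0488
I = 0.1070


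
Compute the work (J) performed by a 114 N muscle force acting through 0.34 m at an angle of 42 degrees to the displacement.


W = F * d * cos(theta)
theta = 42 deg = 0.7330 rad
cos(theta) = 0.7431
W = 114 * 0.34 * 0.7431
W = 28.8043


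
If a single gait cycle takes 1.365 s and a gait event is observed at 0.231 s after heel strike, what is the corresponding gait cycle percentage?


pct = (event_time / cycle_time) * 100
pct = (0.231 / 1.365) * 100
ratio = 0.1692
pct = 16.9231


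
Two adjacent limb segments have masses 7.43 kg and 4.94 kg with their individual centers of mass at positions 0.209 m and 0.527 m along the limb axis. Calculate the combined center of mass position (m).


COM = (m1*x1 + m2*x2) / (m1 + m2)
COM = (7.43*0.209 + 4.94*0.527) / (7.43 + 4.94)
Numerator = 4.1562
Denominator = 12.3700
COM = 0.3360


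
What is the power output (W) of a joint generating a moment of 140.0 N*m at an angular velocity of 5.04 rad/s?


P = M * omega
P = 140.0 * 5.04
P = 705.6000


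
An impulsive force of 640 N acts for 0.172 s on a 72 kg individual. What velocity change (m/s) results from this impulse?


J = F * dt = 640 * 0.172 = 110.0800 N*s
delta_v = J / m
delta_v = 110.0800 / 72
delta_v = 1.5289


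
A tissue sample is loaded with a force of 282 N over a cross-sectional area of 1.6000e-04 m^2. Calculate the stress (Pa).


stress = F / A
stress = 282 / 1.6000e-04
stress = 1.7625e+06


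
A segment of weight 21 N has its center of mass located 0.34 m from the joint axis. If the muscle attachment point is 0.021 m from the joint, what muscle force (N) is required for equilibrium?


F_muscle = W * d_load / d_muscle
F_muscle = 21 * 0.34 / 0.021
Numerator = 7.1400
F_muscle = 340.0000


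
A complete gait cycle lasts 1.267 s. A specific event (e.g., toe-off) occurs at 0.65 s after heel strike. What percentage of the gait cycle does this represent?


pct = (event_time / cycle_time) * 100
pct = (0.65 / 1.267) * 100
ratio = 0.5130
pct = 51.3023


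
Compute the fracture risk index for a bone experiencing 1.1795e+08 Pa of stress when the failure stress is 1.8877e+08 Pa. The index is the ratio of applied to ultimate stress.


FRI = applied / ultimate
FRI = 1.1795e+08 / 1.8877e+08
FRI = 0.6248


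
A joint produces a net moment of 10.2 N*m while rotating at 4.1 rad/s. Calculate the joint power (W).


P = M * omega
P = 10.2 * 4.1
P = 41.8200


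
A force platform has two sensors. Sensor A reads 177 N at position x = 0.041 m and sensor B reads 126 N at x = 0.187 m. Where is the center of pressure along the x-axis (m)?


COP_x = (F1*x1 + F2*x2) / (F1 + F2)
COP_x = (177*0.041 + 126*0.187) / (177 + 126)
Numerator = 30.8190
Denominator = 303
COP_x = 0.1017


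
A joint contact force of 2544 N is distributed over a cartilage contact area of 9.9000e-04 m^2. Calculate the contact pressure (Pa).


P = F / A
P = 2544 / 9.9000e-04
P = 2.5697e+06


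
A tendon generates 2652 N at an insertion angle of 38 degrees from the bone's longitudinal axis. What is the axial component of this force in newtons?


F_eff = F_tendon * cos(theta)
theta = 38 deg = 0.6632 rad
cos(theta) = 0.7880
F_eff = 2652 * 0.7880
F_eff = 2089.8045


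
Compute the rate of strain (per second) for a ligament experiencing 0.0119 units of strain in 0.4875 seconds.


strain_rate = delta_strain / delta_t
strain_rate = 0.0119 / 0.4875
strain_rate = 0.0244


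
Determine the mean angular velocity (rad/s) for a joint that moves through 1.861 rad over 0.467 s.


omega = delta_theta / delta_t
omega = 1.861 / 0.467
omega = 3.9850


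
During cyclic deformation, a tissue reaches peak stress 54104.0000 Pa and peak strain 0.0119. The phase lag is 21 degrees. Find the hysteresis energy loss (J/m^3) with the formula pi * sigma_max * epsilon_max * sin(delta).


E_loss = pi * sigma_max * epsilon_max * sin(delta)
delta = 21 deg = 0.3665 rad
sin(delta) = 0.3584
E_loss = pi * 54104.0000 * 0.0119 * 0.3584
E_loss = 724.8621


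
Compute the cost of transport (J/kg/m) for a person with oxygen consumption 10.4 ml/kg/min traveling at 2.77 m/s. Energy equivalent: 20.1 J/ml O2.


Power per kg = VO2 * 20.1 / 60
Power per kg = 10.4 * 20.1 / 60 = 3.4840 W/kg
Cost = power_per_kg / speed
Cost = 3.4840 / 2.77
Cost = 1.2578


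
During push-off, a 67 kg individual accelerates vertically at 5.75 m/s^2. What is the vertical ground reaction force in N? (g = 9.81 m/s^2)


GRF = m * (g + a)
GRF = 67 * (9.81 + 5.75)
GRF = 67 * 15.5600
GRF = 1042.5200


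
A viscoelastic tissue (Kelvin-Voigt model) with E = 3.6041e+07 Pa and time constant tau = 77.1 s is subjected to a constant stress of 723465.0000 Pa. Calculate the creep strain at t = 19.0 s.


epsilon(t) = (sigma/E) * (1 - exp(-t/tau))
sigma/E = 723465.0000 / 3.6041e+07 = 0.0201
exp(-t/tau) = exp(-19.0 / 77.1) = 0.7816
epsilon = 0.0201 * (1 - 0.7816)
epsilon = 0.0044


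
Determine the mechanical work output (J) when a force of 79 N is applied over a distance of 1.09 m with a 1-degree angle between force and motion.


W = F * d * cos(theta)
theta = 1 deg = 0.0175 rad
cos(theta) = 0.9998
W = 79 * 1.09 * 0.9998
W = 86.0969


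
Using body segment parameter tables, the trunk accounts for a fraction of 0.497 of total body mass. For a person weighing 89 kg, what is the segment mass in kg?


m_segment = body_mass * fraction
m_segment = 89 * 0.497
m_segment = 44.2330


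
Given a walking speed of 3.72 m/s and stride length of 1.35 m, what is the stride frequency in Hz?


f = v / stride_length
f = 3.72 / 1.35
f = 2.7556


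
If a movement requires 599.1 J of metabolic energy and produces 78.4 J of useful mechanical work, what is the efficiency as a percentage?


eta = (W_mech / E_meta) * 100
eta = (78.4 / 599.1) * 100
ratio = 0.1309
eta = 13.0863


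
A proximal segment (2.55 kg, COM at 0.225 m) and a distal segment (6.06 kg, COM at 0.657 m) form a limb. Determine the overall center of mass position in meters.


COM = (m1*x1 + m2*x2) / (m1 + m2)
COM = (2.55*0.225 + 6.06*0.657) / (2.55 + 6.06)
Numerator = 4.5552
Denominator = 8.6100
COM = 0.5291


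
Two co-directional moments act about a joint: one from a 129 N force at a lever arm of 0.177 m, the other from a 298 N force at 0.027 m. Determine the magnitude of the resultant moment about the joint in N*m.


M = F1 * d1 + F2 * d2
M = 129 * 0.177 + 298 * 0.027
M = 22.8330 + 8.0460
M = 30.8790


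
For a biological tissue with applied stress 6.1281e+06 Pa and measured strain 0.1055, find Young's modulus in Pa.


E = stress / strain
E = 6.1281e+06 / 0.1055
E = 5.8086e+07


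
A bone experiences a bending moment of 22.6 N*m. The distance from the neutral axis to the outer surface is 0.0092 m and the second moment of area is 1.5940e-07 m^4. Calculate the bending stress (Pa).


sigma = M * c / I
sigma = 22.6 * 0.0092 / 1.5940e-07
M * c = 0.2079
sigma = 1.3044e+06


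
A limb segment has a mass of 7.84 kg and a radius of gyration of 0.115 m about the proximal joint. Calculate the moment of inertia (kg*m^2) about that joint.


I = m * k^2
I = 7.84 * 0.115^2
k^2 = 0.0132
I = 0.1037


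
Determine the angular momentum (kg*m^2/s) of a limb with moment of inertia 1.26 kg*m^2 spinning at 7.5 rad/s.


L = I * omega
L = 1.26 * 7.5
L = 9.4500


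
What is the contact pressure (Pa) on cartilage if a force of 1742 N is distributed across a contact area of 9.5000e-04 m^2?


P = F / A
P = 1742 / 9.5000e-04
P = 1.8337e+06


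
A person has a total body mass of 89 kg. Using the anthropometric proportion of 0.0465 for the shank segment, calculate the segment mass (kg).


m_segment = body_mass * fraction
m_segment = 89 * 0.0465
m_segment = 4.1385


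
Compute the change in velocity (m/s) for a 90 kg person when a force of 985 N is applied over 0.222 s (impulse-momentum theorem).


J = F * dt = 985 * 0.222 = 218.6700 N*s
delta_v = J / m
delta_v = 218.6700 / 90
delta_v = 2.4297


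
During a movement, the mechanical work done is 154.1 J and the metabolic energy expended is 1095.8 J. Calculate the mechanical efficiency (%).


eta = (W_mech / E_meta) * 100
eta = (154.1 / 1095.8) * 100
ratio = 0.1406
eta = 14.0628


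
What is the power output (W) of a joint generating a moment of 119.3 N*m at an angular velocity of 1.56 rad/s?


P = M * omega
P = 119.3 * 1.56
P = 186.1080


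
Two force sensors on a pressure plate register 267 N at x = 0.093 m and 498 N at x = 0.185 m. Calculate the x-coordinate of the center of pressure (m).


COP_x = (F1*x1 + F2*x2) / (F1 + F2)
COP_x = (267*0.093 + 498*0.185) / (267 + 498)
Numerator = 116.9610
Denominator = 765
COP_x = 0.1529


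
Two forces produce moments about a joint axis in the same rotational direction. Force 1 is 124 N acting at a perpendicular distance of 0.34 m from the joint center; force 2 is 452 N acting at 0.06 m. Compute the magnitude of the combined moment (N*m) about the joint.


M = F1 * d1 + F2 * d2
M = 124 * 0.34 + 452 * 0.06
M = 42.1600 + 27.1200
M = 69.2800


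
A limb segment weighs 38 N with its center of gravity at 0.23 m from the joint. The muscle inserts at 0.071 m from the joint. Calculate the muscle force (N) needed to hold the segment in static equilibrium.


F_muscle = W * d_load / d_muscle
F_muscle = 38 * 0.23 / 0.071
Numerator = 8.7400
F_muscle = 123.0986


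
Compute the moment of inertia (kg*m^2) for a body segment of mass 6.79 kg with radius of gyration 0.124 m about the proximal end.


I = m * k^2
I = 6.79 * 0.124^2
k^2 = 0.0154
I = 0.1044


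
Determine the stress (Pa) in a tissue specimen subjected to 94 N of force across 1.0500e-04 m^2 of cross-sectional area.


stress = F / A
stress = 94 / 1.0500e-04
stress = 895238.0952


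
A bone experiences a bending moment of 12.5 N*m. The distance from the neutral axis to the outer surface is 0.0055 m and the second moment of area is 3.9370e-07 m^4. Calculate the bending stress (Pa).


sigma = M * c / I
sigma = 12.5 * 0.0055 / 3.9370e-07
M * c = 0.0687
sigma = 174625.3493


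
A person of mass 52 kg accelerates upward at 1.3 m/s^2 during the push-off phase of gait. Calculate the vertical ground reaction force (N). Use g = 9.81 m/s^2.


GRF = m * (g + a)
GRF = 52 * (9.81 + 1.3)
GRF = 52 * 11.1100
GRF = 577.7200


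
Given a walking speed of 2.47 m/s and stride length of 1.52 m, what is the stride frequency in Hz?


f = v / stride_length
f = 2.47 / 1.52
f = 1.6250


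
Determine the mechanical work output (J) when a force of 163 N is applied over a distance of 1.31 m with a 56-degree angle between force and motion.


W = F * d * cos(theta)
theta = 56 deg = 0.9774 rad
cos(theta) = 0.5592
W = 163 * 1.31 * 0.5592
W = 119.4045


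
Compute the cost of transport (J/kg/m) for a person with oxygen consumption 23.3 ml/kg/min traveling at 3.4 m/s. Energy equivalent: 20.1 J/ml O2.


Power per kg = VO2 * 20.1 / 60
Power per kg = 23.3 * 20.1 / 60 = 7.8055 W/kg
Cost = power_per_kg / speed
Cost = 7.8055 / 3.4
Cost = 2.2957


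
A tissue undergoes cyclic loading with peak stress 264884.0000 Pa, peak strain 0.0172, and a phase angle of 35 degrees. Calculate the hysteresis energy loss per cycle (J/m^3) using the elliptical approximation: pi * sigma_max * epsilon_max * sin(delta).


E_loss = pi * sigma_max * epsilon_max * sin(delta)
delta = 35 deg = 0.6109 rad
sin(delta) = 0.5736
E_loss = pi * 264884.0000 * 0.0172 * 0.5736
E_loss = 8209.6633


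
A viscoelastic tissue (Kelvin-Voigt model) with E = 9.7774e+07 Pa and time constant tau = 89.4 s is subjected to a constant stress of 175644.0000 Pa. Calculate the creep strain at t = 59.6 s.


epsilon(t) = (sigma/E) * (1 - exp(-t/tau))
sigma/E = 175644.0000 / 9.7774e+07 = 0.0018
exp(-t/tau) = exp(-59.6 / 89.4) = 0.5134
epsilon = 0.0018 * (1 - 0.5134)
epsilon = 8.7411e-04


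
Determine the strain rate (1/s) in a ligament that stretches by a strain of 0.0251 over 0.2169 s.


strain_rate = delta_strain / delta_t
strain_rate = 0.0251 / 0.2169
strain_rate = 0.1157


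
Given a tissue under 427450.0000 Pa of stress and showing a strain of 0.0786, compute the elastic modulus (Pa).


E = stress / strain
E = 427450.0000 / 0.0786
E = 5.4383e+06


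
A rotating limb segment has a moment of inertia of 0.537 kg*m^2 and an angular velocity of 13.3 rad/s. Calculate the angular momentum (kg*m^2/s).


L = I * omega
L = 0.537 * 13.3
L = 7.1421


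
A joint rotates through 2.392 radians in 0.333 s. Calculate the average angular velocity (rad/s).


omega = delta_theta / delta_t
omega = 2.392 / 0.333
omega = 7.1832


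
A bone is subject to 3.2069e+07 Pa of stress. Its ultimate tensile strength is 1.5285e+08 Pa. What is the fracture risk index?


FRI = applied / ultimate
FRI = 3.2069e+07 / 1.5285e+08
FRI = 0.2098


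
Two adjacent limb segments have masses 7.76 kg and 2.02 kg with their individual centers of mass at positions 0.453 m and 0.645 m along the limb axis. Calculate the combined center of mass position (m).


COM = (m1*x1 + m2*x2) / (m1 + m2)
COM = (7.76*0.453 + 2.02*0.645) / (7.76 + 2.02)
Numerator = 4.8182
Denominator = 9.7800
COM = 0.4927


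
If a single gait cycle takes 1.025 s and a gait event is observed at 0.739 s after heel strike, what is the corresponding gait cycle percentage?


pct = (event_time / cycle_time) * 100
pct = (0.739 / 1.025) * 100
ratio = 0.7210
pct = 72.0976


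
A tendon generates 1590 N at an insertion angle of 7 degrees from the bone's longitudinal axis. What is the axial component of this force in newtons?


F_eff = F_tendon * cos(theta)
theta = 7 deg = 0.1222 rad
cos(theta) = 0.9925
F_eff = 1590 * 0.9925
F_eff = 1578.1484


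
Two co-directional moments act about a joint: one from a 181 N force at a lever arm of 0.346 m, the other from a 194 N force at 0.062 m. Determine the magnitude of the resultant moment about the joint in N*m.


M = F1 * d1 + F2 * d2
M = 181 * 0.346 + 194 * 0.062
M = 62.6260 + 12.0280
M = 74.6540


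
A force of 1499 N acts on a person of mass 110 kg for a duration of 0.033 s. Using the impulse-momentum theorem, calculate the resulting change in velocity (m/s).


J = F * dt = 1499 * 0.033 = 49.4670 N*s
delta_v = J / m
delta_v = 49.4670 / 110
delta_v = 0.4497


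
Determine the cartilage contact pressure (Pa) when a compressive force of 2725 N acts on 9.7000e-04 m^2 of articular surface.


P = F / A
P = 2725 / 9.7000e-04
P = 2.8093e+06


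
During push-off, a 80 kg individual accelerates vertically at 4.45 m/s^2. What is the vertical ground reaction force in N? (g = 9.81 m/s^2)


GRF = m * (g + a)
GRF = 80 * (9.81 + 4.45)
GRF = 80 * 14.2600
GRF = 1140.8000


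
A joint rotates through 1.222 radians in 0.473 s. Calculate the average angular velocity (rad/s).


omega = delta_theta / delta_t
omega = 1.222 / 0.473
omega = 2.5835


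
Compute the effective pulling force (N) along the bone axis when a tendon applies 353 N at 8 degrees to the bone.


F_eff = F_tendon * cos(theta)
theta = 8 deg = 0.1396 rad
cos(theta) = 0.9903
F_eff = 353 * 0.9903
F_eff = 349.5646


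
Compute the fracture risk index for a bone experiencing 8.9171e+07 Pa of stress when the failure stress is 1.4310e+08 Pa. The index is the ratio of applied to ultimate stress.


FRI = applied / ultimate
FRI = 8.9171e+07 / 1.4310e+08
FRI = 0.6231


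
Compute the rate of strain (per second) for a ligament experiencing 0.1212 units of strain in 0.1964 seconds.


strain_rate = delta_strain / delta_t
strain_rate = 0.1212 / 0.1964
strain_rate = 0.6171


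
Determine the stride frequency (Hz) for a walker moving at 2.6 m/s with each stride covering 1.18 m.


f = v / stride_length
f = 2.6 / 1.18
f = 2.2034


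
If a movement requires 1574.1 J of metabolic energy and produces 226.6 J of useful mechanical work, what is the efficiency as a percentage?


eta = (W_mech / E_meta) * 100
eta = (226.6 / 1574.1) * 100
ratio = 0.1440
eta = 14.3955


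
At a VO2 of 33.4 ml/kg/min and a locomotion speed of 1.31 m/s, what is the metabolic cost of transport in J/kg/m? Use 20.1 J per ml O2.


Power per kg = VO2 * 20.1 / 60
Power per kg = 33.4 * 20.1 / 60 = 11.1890 W/kg
Cost = power_per_kg / speed
Cost = 11.1890 / 1.31
Cost = 8.5412


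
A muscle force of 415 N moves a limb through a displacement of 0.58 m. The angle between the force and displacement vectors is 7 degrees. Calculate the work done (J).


W = F * d * cos(theta)
theta = 7 deg = 0.1222 rad
cos(theta) = 0.9925
W = 415 * 0.58 * 0.9925
W = 238.9059


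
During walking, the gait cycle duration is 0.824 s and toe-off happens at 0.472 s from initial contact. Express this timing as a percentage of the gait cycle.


pct = (event_time / cycle_time) * 100
pct = (0.472 / 0.824) * 100
ratio = 0.5728
pct = 57.2816


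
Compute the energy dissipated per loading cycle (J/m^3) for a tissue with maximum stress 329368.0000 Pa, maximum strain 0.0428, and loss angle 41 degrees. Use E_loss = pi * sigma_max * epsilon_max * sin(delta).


E_loss = pi * sigma_max * epsilon_max * sin(delta)
delta = 41 deg = 0.7156 rad
sin(delta) = 0.6561
E_loss = pi * 329368.0000 * 0.0428 * 0.6561
E_loss = 29054.8047


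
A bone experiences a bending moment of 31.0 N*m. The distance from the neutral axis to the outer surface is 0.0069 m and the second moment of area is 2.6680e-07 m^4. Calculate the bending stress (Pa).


sigma = M * c / I
sigma = 31.0 * 0.0069 / 2.6680e-07
M * c = 0.2139
sigma = 801724.1379


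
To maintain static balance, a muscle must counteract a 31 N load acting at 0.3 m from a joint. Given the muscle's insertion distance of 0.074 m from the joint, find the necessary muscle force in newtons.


F_muscle = W * d_load / d_muscle
F_muscle = 31 * 0.3 / 0.074
Numerator = 9.3000
F_muscle = 125.6757


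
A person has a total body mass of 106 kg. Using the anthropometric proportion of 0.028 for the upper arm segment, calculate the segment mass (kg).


m_segment = body_mass * fraction
m_segment = 106 * 0.028
m_segment = 2.9680


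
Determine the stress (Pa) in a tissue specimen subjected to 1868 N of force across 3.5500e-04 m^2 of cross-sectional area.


stress = F / A
stress = 1868 / 3.5500e-04
stress = 5.2620e+06


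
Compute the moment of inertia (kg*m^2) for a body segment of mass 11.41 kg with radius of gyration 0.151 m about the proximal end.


I = m * k^2
I = 11.41 * 0.151^2
k^2 = 0.0228
I = 0.2602


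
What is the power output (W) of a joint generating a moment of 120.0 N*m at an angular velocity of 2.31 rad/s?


P = M * omega
P = 120.0 * 2.31
P = 277.2000


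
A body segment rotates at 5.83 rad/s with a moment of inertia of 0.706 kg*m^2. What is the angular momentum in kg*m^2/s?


L = I * omega
L = 0.706 * 5.83
L = 4.1160


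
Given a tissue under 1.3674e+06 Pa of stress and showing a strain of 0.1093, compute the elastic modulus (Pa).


E = stress / strain
E = 1.3674e+06 / 0.1093
E = 1.2511e+07


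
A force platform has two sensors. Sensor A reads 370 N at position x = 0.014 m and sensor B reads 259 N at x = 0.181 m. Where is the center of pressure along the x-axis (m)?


COP_x = (F1*x1 + F2*x2) / (F1 + F2)
COP_x = (370*0.014 + 259*0.181) / (370 + 259)
Numerator = 52.0590
Denominator = 629
COP_x = 0.0828


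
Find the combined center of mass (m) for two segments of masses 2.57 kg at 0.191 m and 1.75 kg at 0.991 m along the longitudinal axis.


COM = (m1*x1 + m2*x2) / (m1 + m2)
COM = (2.57*0.191 + 1.75*0.991) / (2.57 + 1.75)
Numerator = 2.2251
Denominator = 4.3200
COM = 0.5151


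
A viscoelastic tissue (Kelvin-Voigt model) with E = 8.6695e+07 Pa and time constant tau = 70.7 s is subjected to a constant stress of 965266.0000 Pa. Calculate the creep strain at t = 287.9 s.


epsilon(t) = (sigma/E) * (1 - exp(-t/tau))
sigma/E = 965266.0000 / 8.6695e+07 = 0.0111
exp(-t/tau) = exp(-287.9 / 70.7) = 0.0170
epsilon = 0.0111 * (1 - 0.0170)
epsilon = 0.0109


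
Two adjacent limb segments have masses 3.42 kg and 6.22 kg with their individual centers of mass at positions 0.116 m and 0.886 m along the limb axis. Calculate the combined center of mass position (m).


COM = (m1*x1 + m2*x2) / (m1 + m2)
COM = (3.42*0.116 + 6.22*0.886) / (3.42 + 6.22)
Numerator = 5.9076
Denominator = 9.6400
COM = 0.6128


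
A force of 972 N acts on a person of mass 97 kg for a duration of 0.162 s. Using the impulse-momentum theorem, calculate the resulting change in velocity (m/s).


J = F * dt = 972 * 0.162 = 157.4640 N*s
delta_v = J / m
delta_v = 157.4640 / 97
delta_v = 1.6233


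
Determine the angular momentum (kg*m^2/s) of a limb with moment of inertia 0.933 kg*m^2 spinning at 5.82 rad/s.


L = I * omega
L = 0.933 * 5.82
L = 5.4301


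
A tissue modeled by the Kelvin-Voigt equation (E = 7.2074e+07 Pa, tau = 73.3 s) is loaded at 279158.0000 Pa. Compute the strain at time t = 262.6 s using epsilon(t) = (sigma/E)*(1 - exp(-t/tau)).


epsilon(t) = (sigma/E) * (1 - exp(-t/tau))
sigma/E = 279158.0000 / 7.2074e+07 = 0.0039
exp(-t/tau) = exp(-262.6 / 73.3) = 0.0278
epsilon = 0.0039 * (1 - 0.0278)
epsilon = 0.0038


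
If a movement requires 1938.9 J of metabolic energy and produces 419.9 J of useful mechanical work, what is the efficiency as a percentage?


eta = (W_mech / E_meta) * 100
eta = (419.9 / 1938.9) * 100
ratio = 0.2166
eta = 21.6566


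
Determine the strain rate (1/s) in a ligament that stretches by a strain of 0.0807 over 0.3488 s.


strain_rate = delta_strain / delta_t
strain_rate = 0.0807 / 0.3488
strain_rate = 0.2314


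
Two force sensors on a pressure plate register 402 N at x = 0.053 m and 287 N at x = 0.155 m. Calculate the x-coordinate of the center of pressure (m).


COP_x = (F1*x1 + F2*x2) / (F1 + F2)
COP_x = (402*0.053 + 287*0.155) / (402 + 287)
Numerator = 65.7910
Denominator = 689
COP_x = 0.0955


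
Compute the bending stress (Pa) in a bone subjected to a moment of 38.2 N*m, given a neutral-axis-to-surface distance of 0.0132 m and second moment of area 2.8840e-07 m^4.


sigma = M * c / I
sigma = 38.2 * 0.0132 / 2.8840e-07
M * c = 0.5042
sigma = 1.7484e+06


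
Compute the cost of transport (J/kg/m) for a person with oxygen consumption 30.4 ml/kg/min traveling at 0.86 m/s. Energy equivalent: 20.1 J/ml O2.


Power per kg = VO2 * 20.1 / 60
Power per kg = 30.4 * 20.1 / 60 = 10.1840 W/kg
Cost = power_per_kg / speed
Cost = 10.1840 / 0.86
Cost = 11.8419


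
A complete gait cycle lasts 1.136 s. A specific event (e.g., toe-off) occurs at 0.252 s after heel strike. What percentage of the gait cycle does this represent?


pct = (event_time / cycle_time) * 100
pct = (0.252 / 1.136) * 100
ratio = 0.2218
pct = 22.1831


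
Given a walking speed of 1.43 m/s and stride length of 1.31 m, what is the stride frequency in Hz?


f = v / stride_length
f = 1.43 / 1.31
f = 1.0916


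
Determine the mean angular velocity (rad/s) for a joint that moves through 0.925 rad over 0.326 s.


omega = delta_theta / delta_t
omega = 0.925 / 0.326
omega = 2.8374


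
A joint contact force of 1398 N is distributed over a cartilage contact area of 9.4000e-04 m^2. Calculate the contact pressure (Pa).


P = F / A
P = 1398 / 9.4000e-04
P = 1.4872e+06


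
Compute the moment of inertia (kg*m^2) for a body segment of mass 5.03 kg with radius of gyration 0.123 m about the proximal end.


I = m * k^2
I = 5.03 * 0.123^2
k^2 = 0.0151
I = 0.0761


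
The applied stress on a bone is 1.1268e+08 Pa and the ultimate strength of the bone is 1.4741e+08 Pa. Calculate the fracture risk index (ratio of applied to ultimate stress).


FRI = applied / ultimate
FRI = 1.1268e+08 / 1.4741e+08
FRI = 0.7644


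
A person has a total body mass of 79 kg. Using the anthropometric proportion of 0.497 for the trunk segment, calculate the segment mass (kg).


m_segment = body_mass * fraction
m_segment = 79 * 0.497
m_segment = 39.2630


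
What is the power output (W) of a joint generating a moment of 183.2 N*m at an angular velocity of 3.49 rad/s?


P = M * omega
P = 183.2 * 3.49
P = 639.3680


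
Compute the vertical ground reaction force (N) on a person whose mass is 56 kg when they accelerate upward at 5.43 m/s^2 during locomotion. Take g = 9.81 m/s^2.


GRF = m * (g + a)
GRF = 56 * (9.81 + 5.43)
GRF = 56 * 15.2400
GRF = 853.4400


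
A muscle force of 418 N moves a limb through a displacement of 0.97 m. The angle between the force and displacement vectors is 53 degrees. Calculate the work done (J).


W = F * d * cos(theta)
theta = 53 deg = 0.9250 rad
cos(theta) = 0.6018
W = 418 * 0.97 * 0.6018
W = 244.0119


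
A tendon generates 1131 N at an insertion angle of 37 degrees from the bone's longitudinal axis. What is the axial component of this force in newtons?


F_eff = F_tendon * cos(theta)
theta = 37 deg = 0.6458 rad
cos(theta) = 0.7986
F_eff = 1131 * 0.7986
F_eff = 903.2568


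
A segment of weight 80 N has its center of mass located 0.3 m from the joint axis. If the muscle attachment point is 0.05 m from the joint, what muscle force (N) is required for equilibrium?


F_muscle = W * d_load / d_muscle
F_muscle = 80 * 0.3 / 0.05
Numerator = 24.0000
F_muscle = 480.0000


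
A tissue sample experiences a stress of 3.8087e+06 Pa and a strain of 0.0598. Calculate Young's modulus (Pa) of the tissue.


E = stress / strain
E = 3.8087e+06 / 0.0598
E = 6.3691e+07


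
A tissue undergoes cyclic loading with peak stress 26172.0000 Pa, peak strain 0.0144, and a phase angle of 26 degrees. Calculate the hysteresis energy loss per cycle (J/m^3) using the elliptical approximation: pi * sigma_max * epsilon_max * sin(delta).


E_loss = pi * sigma_max * epsilon_max * sin(delta)
delta = 26 deg = 0.4538 rad
sin(delta) = 0.4384
E_loss = pi * 26172.0000 * 0.0144 * 0.4384
E_loss = 519.0285


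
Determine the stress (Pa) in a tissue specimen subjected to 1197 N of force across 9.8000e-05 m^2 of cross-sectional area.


stress = F / A
stress = 1197 / 9.8000e-05
stress = 1.2214e+07


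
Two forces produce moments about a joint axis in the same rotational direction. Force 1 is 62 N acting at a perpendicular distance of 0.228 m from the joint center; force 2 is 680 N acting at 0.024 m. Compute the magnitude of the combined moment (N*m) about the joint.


M = F1 * d1 + F2 * d2
M = 62 * 0.228 + 680 * 0.024
M = 14.1360 + 16.3200
M = 30.4560


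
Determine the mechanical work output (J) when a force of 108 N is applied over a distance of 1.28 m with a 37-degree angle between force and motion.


W = F * d * cos(theta)
theta = 37 deg = 0.6458 rad
cos(theta) = 0.7986
W = 108 * 1.28 * 0.7986
W = 110.4034


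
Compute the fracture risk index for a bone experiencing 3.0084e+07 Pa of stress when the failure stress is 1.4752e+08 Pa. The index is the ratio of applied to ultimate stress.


FRI = applied / ultimate
FRI = 3.0084e+07 / 1.4752e+08
FRI = 0.2039


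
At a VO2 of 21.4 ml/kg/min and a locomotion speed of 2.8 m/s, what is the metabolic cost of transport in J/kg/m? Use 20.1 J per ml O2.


Power per kg = VO2 * 20.1 / 60
Power per kg = 21.4 * 20.1 / 60 = 7.1690 W/kg
Cost = power_per_kg / speed
Cost = 7.1690 / 2.8
Cost = 2.5604


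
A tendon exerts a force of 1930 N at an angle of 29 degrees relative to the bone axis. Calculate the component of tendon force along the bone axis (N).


F_eff = F_tendon * cos(theta)
theta = 29 deg = 0.5061 rad
cos(theta) = 0.8746
F_eff = 1930 * 0.8746
F_eff = 1688.0160


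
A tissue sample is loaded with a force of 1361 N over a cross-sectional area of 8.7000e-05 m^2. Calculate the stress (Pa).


stress = F / A
stress = 1361 / 8.7000e-05
stress = 1.5644e+07


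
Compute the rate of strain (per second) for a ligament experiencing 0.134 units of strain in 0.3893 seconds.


strain_rate = delta_strain / delta_t
strain_rate = 0.134 / 0.3893
strain_rate = 0.3442


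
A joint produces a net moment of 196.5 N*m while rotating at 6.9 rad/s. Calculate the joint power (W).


P = M * omega
P = 196.5 * 6.9
P = 1355.8500


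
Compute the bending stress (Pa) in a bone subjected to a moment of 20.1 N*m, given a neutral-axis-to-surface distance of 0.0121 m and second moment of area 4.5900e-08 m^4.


sigma = M * c / I
sigma = 20.1 * 0.0121 / 4.5900e-08
M * c = 0.2432
sigma = 5.2987e+06


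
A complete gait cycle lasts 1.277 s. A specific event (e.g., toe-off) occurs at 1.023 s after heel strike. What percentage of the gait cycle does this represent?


pct = (event_time / cycle_time) * 100
pct = (1.023 / 1.277) * 100
ratio = 0.8011
pct = 80.1096


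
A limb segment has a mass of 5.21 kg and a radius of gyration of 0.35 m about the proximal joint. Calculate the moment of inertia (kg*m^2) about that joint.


I = m * k^2
I = 5.21 * 0.35^2
k^2 = 0.1225
I = 0.6382


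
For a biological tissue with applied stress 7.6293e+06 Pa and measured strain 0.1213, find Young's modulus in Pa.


E = stress / strain
E = 7.6293e+06 / 0.1213
E = 6.2896e+07


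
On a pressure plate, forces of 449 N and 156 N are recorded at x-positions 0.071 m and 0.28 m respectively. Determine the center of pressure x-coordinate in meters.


COP_x = (F1*x1 + F2*x2) / (F1 + F2)
COP_x = (449*0.071 + 156*0.28) / (449 + 156)
Numerator = 75.5590
Denominator = 605
COP_x = 0.1249


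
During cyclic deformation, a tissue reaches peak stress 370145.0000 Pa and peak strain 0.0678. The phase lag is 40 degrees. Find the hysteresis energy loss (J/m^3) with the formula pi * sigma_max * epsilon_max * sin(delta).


E_loss = pi * sigma_max * epsilon_max * sin(delta)
delta = 40 deg = 0.6981 rad
sin(delta) = 0.6428
E_loss = pi * 370145.0000 * 0.0678 * 0.6428
E_loss = 50677.9397


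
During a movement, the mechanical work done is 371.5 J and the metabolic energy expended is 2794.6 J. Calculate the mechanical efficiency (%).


eta = (W_mech / E_meta) * 100
eta = (371.5 / 2794.6) * 100
ratio = 0.1329
eta = 13.2935


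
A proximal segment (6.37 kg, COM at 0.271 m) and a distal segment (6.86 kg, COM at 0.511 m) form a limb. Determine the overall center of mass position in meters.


COM = (m1*x1 + m2*x2) / (m1 + m2)
COM = (6.37*0.271 + 6.86*0.511) / (6.37 + 6.86)
Numerator = 5.2317
Denominator = 13.2300
COM = 0.3954


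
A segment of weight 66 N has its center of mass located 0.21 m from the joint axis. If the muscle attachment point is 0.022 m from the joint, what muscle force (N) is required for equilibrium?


F_muscle = W * d_load / d_muscle
F_muscle = 66 * 0.21 / 0.022
Numerator = 13.8600
F_muscle = 630.0000


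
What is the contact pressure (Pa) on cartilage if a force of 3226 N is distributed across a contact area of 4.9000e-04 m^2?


P = F / A
P = 3226 / 4.9000e-04
P = 6.5837e+06


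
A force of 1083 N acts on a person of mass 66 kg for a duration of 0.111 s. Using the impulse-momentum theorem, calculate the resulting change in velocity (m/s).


J = F * dt = 1083 * 0.111 = 120.2130 N*s
delta_v = J / m
delta_v = 120.2130 / 66
delta_v = 1.8214


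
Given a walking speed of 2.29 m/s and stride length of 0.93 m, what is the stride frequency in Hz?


f = v / stride_length
f = 2.29 / 0.93
f = 2.4624


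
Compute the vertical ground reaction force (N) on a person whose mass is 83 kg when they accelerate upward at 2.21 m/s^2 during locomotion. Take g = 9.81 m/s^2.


GRF = m * (g + a)
GRF = 83 * (9.81 + 2.21)
GRF = 83 * 12.0200
GRF = 997.6600


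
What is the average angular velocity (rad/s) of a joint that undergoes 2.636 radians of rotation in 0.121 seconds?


omega = delta_theta / delta_t
omega = 2.636 / 0.121
omega = 21.7851


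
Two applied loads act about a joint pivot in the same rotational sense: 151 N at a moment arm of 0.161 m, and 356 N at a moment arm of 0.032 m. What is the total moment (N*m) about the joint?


M = F1 * d1 + F2 * d2
M = 151 * 0.161 + 356 * 0.032
M = 24.3110 + 11.3920
M = 35.7030


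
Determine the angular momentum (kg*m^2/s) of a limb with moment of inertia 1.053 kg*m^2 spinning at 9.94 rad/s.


L = I * omega
L = 1.053 * 9.94
L = 10.4668


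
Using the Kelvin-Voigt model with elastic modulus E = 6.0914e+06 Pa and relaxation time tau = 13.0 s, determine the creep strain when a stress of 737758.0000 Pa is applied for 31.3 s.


epsilon(t) = (sigma/E) * (1 - exp(-t/tau))
sigma/E = 737758.0000 / 6.0914e+06 = 0.1211
exp(-t/tau) = exp(-31.3 / 13.0) = 0.0900
epsilon = 0.1211 * (1 - 0.0900)
epsilon = 0.1102


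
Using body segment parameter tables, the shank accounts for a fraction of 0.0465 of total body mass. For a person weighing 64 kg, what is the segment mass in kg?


m_segment = body_mass * fraction
m_segment = 64 * 0.0465
m_segment = 2.9760


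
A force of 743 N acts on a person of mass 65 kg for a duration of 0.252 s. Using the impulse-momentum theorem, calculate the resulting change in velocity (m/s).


J = F * dt = 743 * 0.252 = 187.2360 N*s
delta_v = J / m
delta_v = 187.2360 / 65
delta_v = 2.8806


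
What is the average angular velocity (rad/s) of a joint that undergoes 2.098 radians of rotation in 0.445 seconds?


omega = delta_theta / delta_t
omega = 2.098 / 0.445
omega = 4.7146


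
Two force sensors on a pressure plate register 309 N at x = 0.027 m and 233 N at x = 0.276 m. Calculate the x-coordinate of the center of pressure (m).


COP_x = (F1*x1 + F2*x2) / (F1 + F2)
COP_x = (309*0.027 + 233*0.276) / (309 + 233)
Numerator = 72.6510
Denominator = 542
COP_x = 0.1340


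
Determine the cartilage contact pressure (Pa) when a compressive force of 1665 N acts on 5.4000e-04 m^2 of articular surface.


P = F / A
P = 1665 / 5.4000e-04
P = 3.0833e+06


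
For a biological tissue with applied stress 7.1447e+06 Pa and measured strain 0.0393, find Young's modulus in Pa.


E = stress / strain
E = 7.1447e+06 / 0.0393
E = 1.8180e+08


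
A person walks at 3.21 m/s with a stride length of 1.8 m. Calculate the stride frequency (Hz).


f = v / stride_length
f = 3.21 / 1.8
f = 1.7833


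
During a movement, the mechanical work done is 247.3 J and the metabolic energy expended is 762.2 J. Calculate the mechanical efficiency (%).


eta = (W_mech / E_meta) * 100
eta = (247.3 / 762.2) * 100
ratio = 0.3245
eta = 32.4456


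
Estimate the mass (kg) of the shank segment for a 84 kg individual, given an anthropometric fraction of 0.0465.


m_segment = body_mass * fraction
m_segment = 84 * 0.0465
m_segment = 3.9060


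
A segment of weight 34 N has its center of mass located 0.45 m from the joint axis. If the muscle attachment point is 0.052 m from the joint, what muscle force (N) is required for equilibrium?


F_muscle = W * d_load / d_muscle
F_muscle = 34 * 0.45 / 0.052
Numerator = 15.3000
F_muscle = 294.2308


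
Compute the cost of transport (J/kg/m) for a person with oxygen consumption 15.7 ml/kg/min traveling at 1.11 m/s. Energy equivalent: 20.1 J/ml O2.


Power per kg = VO2 * 20.1 / 60
Power per kg = 15.7 * 20.1 / 60 = 5.2595 W/kg
Cost = power_per_kg / speed
Cost = 5.2595 / 1.11
Cost = 4.7383


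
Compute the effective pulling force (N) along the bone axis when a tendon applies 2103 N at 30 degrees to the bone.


F_eff = F_tendon * cos(theta)
theta = 30 deg = 0.5236 rad
cos(theta) = 0.8660
F_eff = 2103 * 0.8660
F_eff = 1821.2514


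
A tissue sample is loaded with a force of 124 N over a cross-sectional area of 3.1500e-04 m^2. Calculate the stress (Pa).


stress = F / A
stress = 124 / 3.1500e-04
stress = 393650.7937


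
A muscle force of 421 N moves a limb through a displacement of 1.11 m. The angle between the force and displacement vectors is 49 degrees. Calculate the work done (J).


W = F * d * cos(theta)
theta = 49 deg = 0.8552 rad
cos(theta) = 0.6561
W = 421 * 1.11 * 0.6561
W = 306.5829


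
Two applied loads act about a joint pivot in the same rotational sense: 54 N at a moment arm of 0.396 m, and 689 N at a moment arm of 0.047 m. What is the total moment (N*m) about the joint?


M = F1 * d1 + F2 * d2
M = 54 * 0.396 + 689 * 0.047
M = 21.3840 + 32.3830
M = 53.7670


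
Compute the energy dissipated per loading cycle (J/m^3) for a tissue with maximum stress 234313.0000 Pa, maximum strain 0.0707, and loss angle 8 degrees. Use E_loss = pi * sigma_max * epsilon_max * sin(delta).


E_loss = pi * sigma_max * epsilon_max * sin(delta)
delta = 8 deg = 0.1396 rad
sin(delta) = 0.1392
E_loss = pi * 234313.0000 * 0.0707 * 0.1392
E_loss = 7243.0415


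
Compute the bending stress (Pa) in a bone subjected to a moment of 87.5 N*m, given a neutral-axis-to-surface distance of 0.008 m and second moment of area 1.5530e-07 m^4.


sigma = M * c / I
sigma = 87.5 * 0.008 / 1.5530e-07
M * c = 0.7000
sigma = 4.5074e+06


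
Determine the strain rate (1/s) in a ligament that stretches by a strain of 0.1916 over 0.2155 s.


strain_rate = delta_strain / delta_t
strain_rate = 0.1916 / 0.2155
strain_rate = 0.8891


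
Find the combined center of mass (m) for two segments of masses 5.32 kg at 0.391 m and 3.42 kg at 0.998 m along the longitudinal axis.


COM = (m1*x1 + m2*x2) / (m1 + m2)
COM = (5.32*0.391 + 3.42*0.998) / (5.32 + 3.42)
Numerator = 5.4933
Denominator = 8.7400
COM = 0.6285


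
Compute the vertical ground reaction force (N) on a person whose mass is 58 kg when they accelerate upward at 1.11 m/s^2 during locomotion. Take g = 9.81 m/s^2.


GRF = m * (g + a)
GRF = 58 * (9.81 + 1.11)
GRF = 58 * 10.9200
GRF = 633.3600


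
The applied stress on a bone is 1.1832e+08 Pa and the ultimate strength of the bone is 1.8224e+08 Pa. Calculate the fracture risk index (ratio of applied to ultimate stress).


FRI = applied / ultimate
FRI = 1.1832e+08 / 1.8224e+08
FRI = 0.6493


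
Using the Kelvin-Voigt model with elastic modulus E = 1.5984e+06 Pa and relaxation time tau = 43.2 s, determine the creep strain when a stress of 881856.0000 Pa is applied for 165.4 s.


epsilon(t) = (sigma/E) * (1 - exp(-t/tau))
sigma/E = 881856.0000 / 1.5984e+06 = 0.5517
exp(-t/tau) = exp(-165.4 / 43.2) = 0.0217
epsilon = 0.5517 * (1 - 0.0217)
epsilon = 0.5397


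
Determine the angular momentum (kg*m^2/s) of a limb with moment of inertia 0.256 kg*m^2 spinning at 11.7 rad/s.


L = I * omega
L = 0.256 * 11.7
L = 2.9952


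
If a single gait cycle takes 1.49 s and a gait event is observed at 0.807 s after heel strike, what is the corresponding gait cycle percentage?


pct = (event_time / cycle_time) * 100
pct = (0.807 / 1.49) * 100
ratio = 0.5416
pct = 54.1611


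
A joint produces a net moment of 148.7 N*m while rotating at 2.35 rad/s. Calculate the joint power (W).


P = M * omega
P = 148.7 * 2.35
P = 349.4450


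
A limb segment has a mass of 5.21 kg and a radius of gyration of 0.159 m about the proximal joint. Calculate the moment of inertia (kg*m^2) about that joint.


I = m * k^2
I = 5.21 * 0.159^2
k^2 = 0.0253
I = 0.1317


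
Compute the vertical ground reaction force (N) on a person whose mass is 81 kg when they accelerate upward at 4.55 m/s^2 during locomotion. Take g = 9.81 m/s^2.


GRF = m * (g + a)
GRF = 81 * (9.81 + 4.55)
GRF = 81 * 14.3600
GRF = 1163.1600
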